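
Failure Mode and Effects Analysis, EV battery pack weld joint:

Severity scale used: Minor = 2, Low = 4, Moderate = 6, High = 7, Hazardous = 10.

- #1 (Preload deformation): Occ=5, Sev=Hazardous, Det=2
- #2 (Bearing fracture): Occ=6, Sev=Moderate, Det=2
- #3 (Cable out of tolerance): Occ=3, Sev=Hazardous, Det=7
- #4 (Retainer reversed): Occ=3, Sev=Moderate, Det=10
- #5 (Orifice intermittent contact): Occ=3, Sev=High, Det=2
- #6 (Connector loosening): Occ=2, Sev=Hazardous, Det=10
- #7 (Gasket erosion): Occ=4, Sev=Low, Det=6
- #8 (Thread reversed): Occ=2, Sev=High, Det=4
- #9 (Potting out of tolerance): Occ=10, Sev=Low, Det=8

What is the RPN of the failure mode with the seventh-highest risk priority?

RPN = Severity × Occurrence × Detection:
  #1: 10 × 5 × 2 = 100
  #2: 6 × 6 × 2 = 72
  #3: 10 × 3 × 7 = 210
  #4: 6 × 3 × 10 = 180
  #5: 7 × 3 × 2 = 42
  #6: 10 × 2 × 10 = 200
  #7: 4 × 4 × 6 = 96
  #8: 7 × 2 × 4 = 56
  #9: 4 × 10 × 8 = 320
Sorted descending: 320, 210, 200, 180, 100, 96, 72, 56, 42.
The seventh-highest RPN is 72 (#2).

72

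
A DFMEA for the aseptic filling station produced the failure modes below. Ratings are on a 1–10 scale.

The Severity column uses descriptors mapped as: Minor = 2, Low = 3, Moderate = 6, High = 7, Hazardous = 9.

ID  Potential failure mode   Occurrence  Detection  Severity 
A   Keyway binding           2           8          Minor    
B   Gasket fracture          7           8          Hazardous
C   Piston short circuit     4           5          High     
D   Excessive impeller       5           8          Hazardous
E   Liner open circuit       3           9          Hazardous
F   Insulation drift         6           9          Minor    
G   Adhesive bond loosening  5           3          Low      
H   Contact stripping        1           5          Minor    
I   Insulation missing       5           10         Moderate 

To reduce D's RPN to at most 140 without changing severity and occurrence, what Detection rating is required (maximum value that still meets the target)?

3

D: S=9, O=5, D=8 → current RPN = 360.
Fixed product = 45. Need 45 × D ≤ 140, so D ≤ 140/45 = 3.11.
Maximum integer Detection rating = 3 (gives RPN 135; D=4 would give 180 > 140).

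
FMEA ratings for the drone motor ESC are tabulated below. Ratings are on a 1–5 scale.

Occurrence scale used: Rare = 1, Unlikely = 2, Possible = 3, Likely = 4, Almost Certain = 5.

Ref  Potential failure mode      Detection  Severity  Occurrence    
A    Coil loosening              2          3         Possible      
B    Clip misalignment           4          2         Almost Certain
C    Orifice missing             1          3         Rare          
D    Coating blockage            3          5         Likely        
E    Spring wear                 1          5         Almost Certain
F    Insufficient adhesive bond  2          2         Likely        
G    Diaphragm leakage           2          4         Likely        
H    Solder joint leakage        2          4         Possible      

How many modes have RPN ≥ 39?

RPN = Severity × Occurrence × Detection:
  A: 3 × 3 × 2 = 18
  B: 2 × 5 × 4 = 40
  C: 3 × 1 × 1 = 3
  D: 5 × 4 × 3 = 60
  E: 5 × 5 × 1 = 25
  F: 2 × 4 × 2 = 16
  G: 4 × 4 × 2 = 32
  H: 4 × 3 × 2 = 24
Modes with RPN ≥ 39: B (40), D (60) → 2.

2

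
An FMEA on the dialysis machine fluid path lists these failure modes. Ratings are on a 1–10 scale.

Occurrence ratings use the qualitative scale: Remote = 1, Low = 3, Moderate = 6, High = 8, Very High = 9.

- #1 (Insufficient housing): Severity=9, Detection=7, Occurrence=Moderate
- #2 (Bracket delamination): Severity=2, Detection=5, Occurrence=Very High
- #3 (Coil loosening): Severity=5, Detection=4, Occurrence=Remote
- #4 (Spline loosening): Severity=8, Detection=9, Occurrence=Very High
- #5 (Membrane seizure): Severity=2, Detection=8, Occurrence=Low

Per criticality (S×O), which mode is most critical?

#4

Criticality = Severity × Occurrence:
  #1: 9 × 6 = 54
  #2: 2 × 9 = 18
  #3: 5 × 1 = 5
  #4: 8 × 9 = 72
  #5: 2 × 3 = 6
Highest criticality is 72 → #4.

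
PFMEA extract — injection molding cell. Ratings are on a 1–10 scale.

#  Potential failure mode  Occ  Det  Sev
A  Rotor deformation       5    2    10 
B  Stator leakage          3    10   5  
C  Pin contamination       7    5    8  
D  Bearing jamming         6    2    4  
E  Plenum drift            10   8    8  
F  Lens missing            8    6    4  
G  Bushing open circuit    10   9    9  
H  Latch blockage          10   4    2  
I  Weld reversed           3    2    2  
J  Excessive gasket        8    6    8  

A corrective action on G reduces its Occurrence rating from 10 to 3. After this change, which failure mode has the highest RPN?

RPN = Severity × Occurrence × Detection:
  A: 10 × 5 × 2 = 100
  B: 5 × 3 × 10 = 150
  C: 8 × 7 × 5 = 280
  D: 4 × 6 × 2 = 48
  E: 8 × 10 × 8 = 640
  F: 4 × 8 × 6 = 192
  G: 9 × 10 × 9 = 810
  H: 2 × 10 × 4 = 80
  I: 2 × 3 × 2 = 12
  J: 8 × 8 × 6 = 384
After action: G → 9 × 3 × 9 = 243.
Revised RPNs: E=640, J=384, C=280, G=243, F=192, B=150, A=100, H=80, D=48, I=12.
Highest is now E (640).

E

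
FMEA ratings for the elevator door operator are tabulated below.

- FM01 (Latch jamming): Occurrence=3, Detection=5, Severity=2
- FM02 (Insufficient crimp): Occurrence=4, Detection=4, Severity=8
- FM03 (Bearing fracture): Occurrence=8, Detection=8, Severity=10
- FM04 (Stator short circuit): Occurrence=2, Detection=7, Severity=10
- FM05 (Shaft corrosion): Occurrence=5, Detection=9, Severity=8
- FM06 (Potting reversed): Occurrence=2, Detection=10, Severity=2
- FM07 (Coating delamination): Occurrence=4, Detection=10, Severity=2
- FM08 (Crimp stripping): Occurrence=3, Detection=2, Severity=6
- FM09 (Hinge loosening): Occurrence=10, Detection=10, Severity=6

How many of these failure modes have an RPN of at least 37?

7

RPN = Severity × Occurrence × Detection:
  FM01: 2 × 3 × 5 = 30
  FM02: 8 × 4 × 4 = 128
  FM03: 10 × 8 × 8 = 640
  FM04: 10 × 2 × 7 = 140
  FM05: 8 × 5 × 9 = 360
  FM06: 2 × 2 × 10 = 40
  FM07: 2 × 4 × 10 = 80
  FM08: 6 × 3 × 2 = 36
  FM09: 6 × 10 × 10 = 600
Modes with RPN ≥ 37: FM02 (128), FM03 (640), FM04 (140), FM05 (360), FM06 (40), FM07 (80), FM09 (600) → 7.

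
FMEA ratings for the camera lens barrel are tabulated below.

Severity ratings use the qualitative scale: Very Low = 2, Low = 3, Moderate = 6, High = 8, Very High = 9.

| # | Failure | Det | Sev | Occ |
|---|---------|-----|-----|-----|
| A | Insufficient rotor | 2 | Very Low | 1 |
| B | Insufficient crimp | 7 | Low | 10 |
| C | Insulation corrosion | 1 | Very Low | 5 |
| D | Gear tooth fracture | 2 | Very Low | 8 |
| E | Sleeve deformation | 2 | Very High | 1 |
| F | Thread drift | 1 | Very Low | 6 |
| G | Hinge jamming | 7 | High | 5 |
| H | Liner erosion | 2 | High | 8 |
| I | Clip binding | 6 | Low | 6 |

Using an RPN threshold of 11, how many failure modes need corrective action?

7

RPN = Severity × Occurrence × Detection:
  A: 2 × 1 × 2 = 4
  B: 3 × 10 × 7 = 210
  C: 2 × 5 × 1 = 10
  D: 2 × 8 × 2 = 32
  E: 9 × 1 × 2 = 18
  F: 2 × 6 × 1 = 12
  G: 8 × 5 × 7 = 280
  H: 8 × 8 × 2 = 128
  I: 3 × 6 × 6 = 108
Modes with RPN ≥ 11: B (210), D (32), E (18), F (12), G (280), H (128), I (108) → 7.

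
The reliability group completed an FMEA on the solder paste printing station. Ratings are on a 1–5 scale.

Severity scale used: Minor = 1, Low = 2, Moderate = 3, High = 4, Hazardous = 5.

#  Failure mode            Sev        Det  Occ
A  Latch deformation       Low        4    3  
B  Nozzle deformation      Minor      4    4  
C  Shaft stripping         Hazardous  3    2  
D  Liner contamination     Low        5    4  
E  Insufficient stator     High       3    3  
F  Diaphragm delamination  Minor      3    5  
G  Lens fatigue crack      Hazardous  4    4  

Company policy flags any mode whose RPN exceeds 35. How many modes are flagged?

3

RPN = Severity × Occurrence × Detection:
  A: 2 × 3 × 4 = 24
  B: 1 × 4 × 4 = 16
  C: 5 × 2 × 3 = 30
  D: 2 × 4 × 5 = 40
  E: 4 × 3 × 3 = 36
  F: 1 × 5 × 3 = 15
  G: 5 × 4 × 4 = 80
Modes with RPN > 35: D (40), E (36), G (80) → 3.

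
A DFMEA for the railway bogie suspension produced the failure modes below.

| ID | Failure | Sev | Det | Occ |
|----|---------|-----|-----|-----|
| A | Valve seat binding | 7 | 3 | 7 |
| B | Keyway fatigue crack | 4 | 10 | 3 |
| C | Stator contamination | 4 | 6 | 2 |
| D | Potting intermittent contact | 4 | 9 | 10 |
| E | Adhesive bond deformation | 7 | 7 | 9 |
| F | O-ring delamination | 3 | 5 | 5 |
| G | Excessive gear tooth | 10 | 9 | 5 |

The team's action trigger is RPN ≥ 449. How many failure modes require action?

1

RPN = Severity × Occurrence × Detection:
  A: 7 × 7 × 3 = 147
  B: 4 × 3 × 10 = 120
  C: 4 × 2 × 6 = 48
  D: 4 × 10 × 9 = 360
  E: 7 × 9 × 7 = 441
  F: 3 × 5 × 5 = 75
  G: 10 × 5 × 9 = 450
Modes with RPN ≥ 449: G (450) → 1.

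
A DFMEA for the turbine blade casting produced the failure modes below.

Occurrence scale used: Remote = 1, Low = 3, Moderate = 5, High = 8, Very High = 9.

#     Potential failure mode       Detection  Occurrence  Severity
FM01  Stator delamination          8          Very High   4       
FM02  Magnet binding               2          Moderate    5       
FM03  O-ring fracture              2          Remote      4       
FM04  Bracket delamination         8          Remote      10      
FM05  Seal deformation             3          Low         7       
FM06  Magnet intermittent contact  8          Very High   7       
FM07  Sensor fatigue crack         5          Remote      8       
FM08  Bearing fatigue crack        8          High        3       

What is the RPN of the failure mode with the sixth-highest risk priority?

50

RPN = Severity × Occurrence × Detection:
  FM01: 4 × 9 × 8 = 288
  FM02: 5 × 5 × 2 = 50
  FM03: 4 × 1 × 2 = 8
  FM04: 10 × 1 × 8 = 80
  FM05: 7 × 3 × 3 = 63
  FM06: 7 × 9 × 8 = 504
  FM07: 8 × 1 × 5 = 40
  FM08: 3 × 8 × 8 = 192
Sorted descending: 504, 288, 192, 80, 63, 50, 40, 8.
The sixth-highest RPN is 50 (FM02).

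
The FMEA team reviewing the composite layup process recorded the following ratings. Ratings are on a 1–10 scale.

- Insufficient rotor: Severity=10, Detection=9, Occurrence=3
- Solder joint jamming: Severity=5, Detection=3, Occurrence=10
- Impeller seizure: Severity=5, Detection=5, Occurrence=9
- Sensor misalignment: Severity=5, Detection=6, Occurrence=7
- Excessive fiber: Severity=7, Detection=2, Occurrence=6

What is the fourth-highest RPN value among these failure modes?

150

RPN = Severity × Occurrence × Detection:
  Insufficient rotor: 10 × 3 × 9 = 270
  Solder joint jamming: 5 × 10 × 3 = 150
  Impeller seizure: 5 × 9 × 5 = 225
  Sensor misalignment: 5 × 7 × 6 = 210
  Excessive fiber: 7 × 6 × 2 = 84
Sorted descending: 270, 225, 210, 150, 84.
The fourth-highest RPN is 150 (Solder joint jamming).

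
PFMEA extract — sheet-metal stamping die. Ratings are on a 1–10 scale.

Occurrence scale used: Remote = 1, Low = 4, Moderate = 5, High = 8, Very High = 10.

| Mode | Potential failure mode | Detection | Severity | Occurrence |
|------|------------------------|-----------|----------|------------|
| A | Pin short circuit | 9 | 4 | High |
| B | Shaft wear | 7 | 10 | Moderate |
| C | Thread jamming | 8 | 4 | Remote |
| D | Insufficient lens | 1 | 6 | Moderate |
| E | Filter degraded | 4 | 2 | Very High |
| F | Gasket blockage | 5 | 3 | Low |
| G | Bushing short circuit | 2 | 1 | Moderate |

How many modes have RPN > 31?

5

RPN = Severity × Occurrence × Detection:
  A: 4 × 8 × 9 = 288
  B: 10 × 5 × 7 = 350
  C: 4 × 1 × 8 = 32
  D: 6 × 5 × 1 = 30
  E: 2 × 10 × 4 = 80
  F: 3 × 4 × 5 = 60
  G: 1 × 5 × 2 = 10
Modes with RPN > 31: A (288), B (350), C (32), E (80), F (60) → 5.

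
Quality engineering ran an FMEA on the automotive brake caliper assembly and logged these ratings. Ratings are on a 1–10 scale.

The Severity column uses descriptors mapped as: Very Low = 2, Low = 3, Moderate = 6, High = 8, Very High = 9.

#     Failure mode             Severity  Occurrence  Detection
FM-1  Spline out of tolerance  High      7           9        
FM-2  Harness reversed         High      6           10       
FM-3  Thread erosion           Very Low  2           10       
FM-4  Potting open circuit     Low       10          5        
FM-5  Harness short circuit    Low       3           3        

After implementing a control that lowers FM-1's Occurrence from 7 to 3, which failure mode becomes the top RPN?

RPN = Severity × Occurrence × Detection:
  FM-1: 8 × 7 × 9 = 504
  FM-2: 8 × 6 × 10 = 480
  FM-3: 2 × 2 × 10 = 40
  FM-4: 3 × 10 × 5 = 150
  FM-5: 3 × 3 × 3 = 27
After action: FM-1 → 8 × 3 × 9 = 216.
Revised RPNs: FM-2=480, FM-1=216, FM-4=150, FM-3=40, FM-5=27.
Highest is now FM-2 (480).

FM-2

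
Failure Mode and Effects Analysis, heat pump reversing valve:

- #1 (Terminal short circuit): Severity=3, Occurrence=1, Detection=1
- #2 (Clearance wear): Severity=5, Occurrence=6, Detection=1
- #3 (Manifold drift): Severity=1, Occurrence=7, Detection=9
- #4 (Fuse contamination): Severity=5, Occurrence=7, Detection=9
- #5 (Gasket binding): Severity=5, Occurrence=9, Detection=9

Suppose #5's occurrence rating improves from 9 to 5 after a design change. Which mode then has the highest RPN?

#4

RPN = Severity × Occurrence × Detection:
  #1: 3 × 1 × 1 = 3
  #2: 5 × 6 × 1 = 30
  #3: 1 × 7 × 9 = 63
  #4: 5 × 7 × 9 = 315
  #5: 5 × 9 × 9 = 405
After action: #5 → 5 × 5 × 9 = 225.
Revised RPNs: #4=315, #5=225, #3=63, #2=30, #1=3.
Highest is now #4 (315).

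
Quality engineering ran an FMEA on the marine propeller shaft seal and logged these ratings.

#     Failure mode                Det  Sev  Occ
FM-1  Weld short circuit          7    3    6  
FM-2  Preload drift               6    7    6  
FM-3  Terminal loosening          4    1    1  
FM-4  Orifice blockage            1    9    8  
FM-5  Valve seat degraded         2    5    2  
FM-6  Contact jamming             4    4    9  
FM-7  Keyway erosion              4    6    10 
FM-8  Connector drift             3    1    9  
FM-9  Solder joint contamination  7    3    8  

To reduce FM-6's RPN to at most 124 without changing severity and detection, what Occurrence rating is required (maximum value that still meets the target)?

FM-6: S=4, O=9, D=4 → current RPN = 144.
Fixed product = 16. Need 16 × O ≤ 124, so O ≤ 124/16 = 7.75.
Maximum integer Occurrence rating = 7 (gives RPN 112; O=8 would give 128 > 124).

7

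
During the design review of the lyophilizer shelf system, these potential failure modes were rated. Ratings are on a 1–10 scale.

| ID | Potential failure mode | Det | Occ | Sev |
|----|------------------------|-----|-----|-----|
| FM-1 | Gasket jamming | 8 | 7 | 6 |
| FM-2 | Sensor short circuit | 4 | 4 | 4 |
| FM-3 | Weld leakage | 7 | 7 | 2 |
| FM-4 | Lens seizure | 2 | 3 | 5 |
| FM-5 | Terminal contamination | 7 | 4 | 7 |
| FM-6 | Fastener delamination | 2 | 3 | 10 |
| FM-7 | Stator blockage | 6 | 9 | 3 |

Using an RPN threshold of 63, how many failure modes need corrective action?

RPN = Severity × Occurrence × Detection:
  FM-1: 6 × 7 × 8 = 336
  FM-2: 4 × 4 × 4 = 64
  FM-3: 2 × 7 × 7 = 98
  FM-4: 5 × 3 × 2 = 30
  FM-5: 7 × 4 × 7 = 196
  FM-6: 10 × 3 × 2 = 60
  FM-7: 3 × 9 × 6 = 162
Modes with RPN ≥ 63: FM-1 (336), FM-2 (64), FM-3 (98), FM-5 (196), FM-7 (162) → 5.

5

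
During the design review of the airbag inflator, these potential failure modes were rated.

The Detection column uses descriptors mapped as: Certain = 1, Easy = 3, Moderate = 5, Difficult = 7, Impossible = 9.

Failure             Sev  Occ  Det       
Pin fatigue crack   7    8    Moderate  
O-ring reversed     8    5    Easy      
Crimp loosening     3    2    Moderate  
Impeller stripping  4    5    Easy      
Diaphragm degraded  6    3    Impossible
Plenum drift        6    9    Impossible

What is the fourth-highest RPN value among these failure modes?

120

RPN = Severity × Occurrence × Detection:
  Pin fatigue crack: 7 × 8 × 5 = 280
  O-ring reversed: 8 × 5 × 3 = 120
  Crimp loosening: 3 × 2 × 5 = 30
  Impeller stripping: 4 × 5 × 3 = 60
  Diaphragm degraded: 6 × 3 × 9 = 162
  Plenum drift: 6 × 9 × 9 = 486
Sorted descending: 486, 280, 162, 120, 60, 30.
The fourth-highest RPN is 120 (O-ring reversed).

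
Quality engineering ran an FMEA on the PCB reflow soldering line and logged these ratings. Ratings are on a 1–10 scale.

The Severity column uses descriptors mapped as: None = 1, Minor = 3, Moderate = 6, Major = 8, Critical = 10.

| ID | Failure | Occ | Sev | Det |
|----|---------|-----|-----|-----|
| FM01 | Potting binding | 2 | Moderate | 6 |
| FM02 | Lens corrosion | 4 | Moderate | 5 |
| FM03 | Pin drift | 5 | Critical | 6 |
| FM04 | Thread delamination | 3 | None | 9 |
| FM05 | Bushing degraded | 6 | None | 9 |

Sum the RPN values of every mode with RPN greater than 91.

420

RPN = Severity × Occurrence × Detection:
  FM01: 6 × 2 × 6 = 72
  FM02: 6 × 4 × 5 = 120
  FM03: 10 × 5 × 6 = 300
  FM04: 1 × 3 × 9 = 27
  FM05: 1 × 6 × 9 = 54
RPN > 91: FM02 (120), FM03 (300).
Sum: 120 + 300 = 420.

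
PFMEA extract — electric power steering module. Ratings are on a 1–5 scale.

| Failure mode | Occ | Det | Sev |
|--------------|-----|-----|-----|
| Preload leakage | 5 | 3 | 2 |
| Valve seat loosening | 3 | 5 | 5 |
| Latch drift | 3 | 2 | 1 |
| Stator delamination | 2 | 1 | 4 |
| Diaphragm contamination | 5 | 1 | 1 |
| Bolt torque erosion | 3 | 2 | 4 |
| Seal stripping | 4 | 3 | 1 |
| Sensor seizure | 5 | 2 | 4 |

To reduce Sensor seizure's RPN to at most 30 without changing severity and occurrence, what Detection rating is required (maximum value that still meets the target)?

1

Sensor seizure: S=4, O=5, D=2 → current RPN = 40.
Fixed product = 20. Need 20 × D ≤ 30, so D ≤ 30/20 = 1.50.
Maximum integer Detection rating = 1 (gives RPN 20; D=2 would give 40 > 30).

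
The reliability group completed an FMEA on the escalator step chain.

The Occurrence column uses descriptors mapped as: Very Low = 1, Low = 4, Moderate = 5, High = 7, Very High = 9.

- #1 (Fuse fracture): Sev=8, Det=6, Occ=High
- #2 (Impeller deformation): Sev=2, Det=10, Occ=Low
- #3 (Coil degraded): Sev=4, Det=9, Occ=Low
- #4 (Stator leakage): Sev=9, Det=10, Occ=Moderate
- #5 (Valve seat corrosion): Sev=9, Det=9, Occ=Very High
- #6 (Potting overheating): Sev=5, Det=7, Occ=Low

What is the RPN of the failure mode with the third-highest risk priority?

RPN = Severity × Occurrence × Detection:
  #1: 8 × 7 × 6 = 336
  #2: 2 × 4 × 10 = 80
  #3: 4 × 4 × 9 = 144
  #4: 9 × 5 × 10 = 450
  #5: 9 × 9 × 9 = 729
  #6: 5 × 4 × 7 = 140
Sorted descending: 729, 450, 336, 144, 140, 80.
The third-highest RPN is 336 (#1).

336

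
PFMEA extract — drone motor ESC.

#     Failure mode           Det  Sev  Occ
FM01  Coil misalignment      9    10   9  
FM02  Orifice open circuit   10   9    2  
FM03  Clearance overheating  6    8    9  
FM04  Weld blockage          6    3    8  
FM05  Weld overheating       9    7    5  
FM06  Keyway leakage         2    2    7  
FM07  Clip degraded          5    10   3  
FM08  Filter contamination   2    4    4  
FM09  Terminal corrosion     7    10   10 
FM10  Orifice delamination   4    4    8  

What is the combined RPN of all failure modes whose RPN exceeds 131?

2731

RPN = Severity × Occurrence × Detection:
  FM01: 10 × 9 × 9 = 810
  FM02: 9 × 2 × 10 = 180
  FM03: 8 × 9 × 6 = 432
  FM04: 3 × 8 × 6 = 144
  FM05: 7 × 5 × 9 = 315
  FM06: 2 × 7 × 2 = 28
  FM07: 10 × 3 × 5 = 150
  FM08: 4 × 4 × 2 = 32
  FM09: 10 × 10 × 7 = 700
  FM10: 4 × 8 × 4 = 128
RPN > 131: FM01 (810), FM02 (180), FM03 (432), FM04 (144), FM05 (315), FM07 (150), FM09 (700).
Sum: 810 + 180 + 432 + 144 + 315 + 150 + 700 = 2731.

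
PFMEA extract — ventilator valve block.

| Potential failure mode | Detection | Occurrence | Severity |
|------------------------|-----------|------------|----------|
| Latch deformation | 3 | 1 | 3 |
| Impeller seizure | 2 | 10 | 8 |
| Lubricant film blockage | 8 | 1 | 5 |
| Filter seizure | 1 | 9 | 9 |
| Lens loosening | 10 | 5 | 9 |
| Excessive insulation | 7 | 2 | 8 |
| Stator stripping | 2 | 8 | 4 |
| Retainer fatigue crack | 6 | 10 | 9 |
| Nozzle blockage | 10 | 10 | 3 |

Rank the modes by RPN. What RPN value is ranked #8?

40

RPN = Severity × Occurrence × Detection:
  Latch deformation: 3 × 1 × 3 = 9
  Impeller seizure: 8 × 10 × 2 = 160
  Lubricant film blockage: 5 × 1 × 8 = 40
  Filter seizure: 9 × 9 × 1 = 81
  Lens loosening: 9 × 5 × 10 = 450
  Excessive insulation: 8 × 2 × 7 = 112
  Stator stripping: 4 × 8 × 2 = 64
  Retainer fatigue crack: 9 × 10 × 6 = 540
  Nozzle blockage: 3 × 10 × 10 = 300
Sorted descending: 540, 450, 300, 160, 112, 81, 64, 40, 9.
The eighth-highest RPN is 40 (Lubricant film blockage).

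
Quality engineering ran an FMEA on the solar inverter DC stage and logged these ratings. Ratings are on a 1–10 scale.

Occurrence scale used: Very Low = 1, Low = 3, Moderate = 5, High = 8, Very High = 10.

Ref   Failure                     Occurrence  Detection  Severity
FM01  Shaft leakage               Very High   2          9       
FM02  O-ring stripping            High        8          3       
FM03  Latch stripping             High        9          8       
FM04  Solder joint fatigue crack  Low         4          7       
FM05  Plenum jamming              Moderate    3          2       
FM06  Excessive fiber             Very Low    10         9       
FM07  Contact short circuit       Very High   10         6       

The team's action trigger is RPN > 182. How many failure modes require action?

RPN = Severity × Occurrence × Detection:
  FM01: 9 × 10 × 2 = 180
  FM02: 3 × 8 × 8 = 192
  FM03: 8 × 8 × 9 = 576
  FM04: 7 × 3 × 4 = 84
  FM05: 2 × 5 × 3 = 30
  FM06: 9 × 1 × 10 = 90
  FM07: 6 × 10 × 10 = 600
Modes with RPN > 182: FM02 (192), FM03 (576), FM07 (600) → 3.

3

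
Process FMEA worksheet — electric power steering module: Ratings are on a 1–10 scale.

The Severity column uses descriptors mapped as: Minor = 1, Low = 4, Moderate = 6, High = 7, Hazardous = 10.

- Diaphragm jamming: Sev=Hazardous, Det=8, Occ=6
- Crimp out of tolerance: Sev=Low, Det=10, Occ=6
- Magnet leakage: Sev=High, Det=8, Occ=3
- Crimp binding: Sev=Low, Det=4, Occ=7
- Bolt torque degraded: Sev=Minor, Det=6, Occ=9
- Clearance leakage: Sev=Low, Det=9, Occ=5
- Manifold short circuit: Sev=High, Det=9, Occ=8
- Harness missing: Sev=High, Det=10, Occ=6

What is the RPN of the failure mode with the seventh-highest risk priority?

RPN = Severity × Occurrence × Detection:
  Diaphragm jamming: 10 × 6 × 8 = 480
  Crimp out of tolerance: 4 × 6 × 10 = 240
  Magnet leakage: 7 × 3 × 8 = 168
  Crimp binding: 4 × 7 × 4 = 112
  Bolt torque degraded: 1 × 9 × 6 = 54
  Clearance leakage: 4 × 5 × 9 = 180
  Manifold short circuit: 7 × 8 × 9 = 504
  Harness missing: 7 × 6 × 10 = 420
Sorted descending: 504, 480, 420, 240, 180, 168, 112, 54.
The seventh-highest RPN is 112 (Crimp binding).

112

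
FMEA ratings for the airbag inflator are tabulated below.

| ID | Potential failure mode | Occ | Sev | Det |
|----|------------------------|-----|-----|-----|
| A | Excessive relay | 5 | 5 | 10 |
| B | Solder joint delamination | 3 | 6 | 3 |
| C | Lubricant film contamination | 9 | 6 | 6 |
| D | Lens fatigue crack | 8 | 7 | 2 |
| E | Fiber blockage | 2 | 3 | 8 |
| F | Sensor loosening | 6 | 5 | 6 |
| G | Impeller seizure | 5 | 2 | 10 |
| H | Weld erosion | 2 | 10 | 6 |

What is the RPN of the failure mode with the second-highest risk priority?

RPN = Severity × Occurrence × Detection:
  A: 5 × 5 × 10 = 250
  B: 6 × 3 × 3 = 54
  C: 6 × 9 × 6 = 324
  D: 7 × 8 × 2 = 112
  E: 3 × 2 × 8 = 48
  F: 5 × 6 × 6 = 180
  G: 2 × 5 × 10 = 100
  H: 10 × 2 × 6 = 120
Sorted descending: 324, 250, 180, 120, 112, 100, 54, 48.
The second-highest RPN is 250 (A).

250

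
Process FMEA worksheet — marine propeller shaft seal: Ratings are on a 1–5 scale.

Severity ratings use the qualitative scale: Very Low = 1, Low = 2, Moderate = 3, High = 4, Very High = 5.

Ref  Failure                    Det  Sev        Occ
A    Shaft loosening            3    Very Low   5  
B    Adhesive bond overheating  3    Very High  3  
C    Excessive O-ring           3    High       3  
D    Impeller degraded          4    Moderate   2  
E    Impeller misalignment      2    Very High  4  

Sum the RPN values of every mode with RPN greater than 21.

RPN = Severity × Occurrence × Detection:
  A: 1 × 5 × 3 = 15
  B: 5 × 3 × 3 = 45
  C: 4 × 3 × 3 = 36
  D: 3 × 2 × 4 = 24
  E: 5 × 4 × 2 = 40
RPN > 21: B (45), C (36), D (24), E (40).
Sum: 45 + 36 + 24 + 40 = 145.

145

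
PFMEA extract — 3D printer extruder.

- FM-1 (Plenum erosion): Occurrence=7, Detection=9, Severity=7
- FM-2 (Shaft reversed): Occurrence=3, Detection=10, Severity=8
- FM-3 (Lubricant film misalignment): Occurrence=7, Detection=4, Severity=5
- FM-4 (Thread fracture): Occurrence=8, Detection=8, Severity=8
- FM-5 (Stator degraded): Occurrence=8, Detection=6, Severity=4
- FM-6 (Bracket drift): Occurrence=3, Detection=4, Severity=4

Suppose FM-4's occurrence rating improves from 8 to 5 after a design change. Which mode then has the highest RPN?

RPN = Severity × Occurrence × Detection:
  FM-1: 7 × 7 × 9 = 441
  FM-2: 8 × 3 × 10 = 240
  FM-3: 5 × 7 × 4 = 140
  FM-4: 8 × 8 × 8 = 512
  FM-5: 4 × 8 × 6 = 192
  FM-6: 4 × 3 × 4 = 48
After action: FM-4 → 8 × 5 × 8 = 320.
Revised RPNs: FM-1=441, FM-4=320, FM-2=240, FM-5=192, FM-3=140, FM-6=48.
Highest is now FM-1 (441).

FM-1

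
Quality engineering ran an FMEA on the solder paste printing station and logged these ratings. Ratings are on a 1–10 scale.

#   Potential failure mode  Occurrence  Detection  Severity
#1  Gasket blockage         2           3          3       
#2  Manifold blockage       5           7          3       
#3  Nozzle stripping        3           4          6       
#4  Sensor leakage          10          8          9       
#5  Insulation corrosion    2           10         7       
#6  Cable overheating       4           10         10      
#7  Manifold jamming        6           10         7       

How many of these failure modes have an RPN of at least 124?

4

RPN = Severity × Occurrence × Detection:
  #1: 3 × 2 × 3 = 18
  #2: 3 × 5 × 7 = 105
  #3: 6 × 3 × 4 = 72
  #4: 9 × 10 × 8 = 720
  #5: 7 × 2 × 10 = 140
  #6: 10 × 4 × 10 = 400
  #7: 7 × 6 × 10 = 420
Modes with RPN ≥ 124: #4 (720), #5 (140), #6 (400), #7 (420) → 4.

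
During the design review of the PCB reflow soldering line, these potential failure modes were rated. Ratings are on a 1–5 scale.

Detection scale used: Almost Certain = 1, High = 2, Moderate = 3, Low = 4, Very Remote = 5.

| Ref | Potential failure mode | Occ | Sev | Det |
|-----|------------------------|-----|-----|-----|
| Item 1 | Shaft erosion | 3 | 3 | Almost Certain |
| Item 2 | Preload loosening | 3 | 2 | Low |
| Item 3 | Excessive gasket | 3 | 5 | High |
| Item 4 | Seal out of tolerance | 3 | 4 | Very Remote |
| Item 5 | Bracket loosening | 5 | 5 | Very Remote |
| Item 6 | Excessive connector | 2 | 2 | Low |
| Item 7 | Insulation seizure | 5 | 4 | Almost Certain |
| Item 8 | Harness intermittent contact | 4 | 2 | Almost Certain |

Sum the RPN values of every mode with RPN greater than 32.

RPN = Severity × Occurrence × Detection:
  Item 1: 3 × 3 × 1 = 9
  Item 2: 2 × 3 × 4 = 24
  Item 3: 5 × 3 × 2 = 30
  Item 4: 4 × 3 × 5 = 60
  Item 5: 5 × 5 × 5 = 125
  Item 6: 2 × 2 × 4 = 16
  Item 7: 4 × 5 × 1 = 20
  Item 8: 2 × 4 × 1 = 8
RPN > 32: Item 4 (60), Item 5 (125).
Sum: 60 + 125 = 185.

185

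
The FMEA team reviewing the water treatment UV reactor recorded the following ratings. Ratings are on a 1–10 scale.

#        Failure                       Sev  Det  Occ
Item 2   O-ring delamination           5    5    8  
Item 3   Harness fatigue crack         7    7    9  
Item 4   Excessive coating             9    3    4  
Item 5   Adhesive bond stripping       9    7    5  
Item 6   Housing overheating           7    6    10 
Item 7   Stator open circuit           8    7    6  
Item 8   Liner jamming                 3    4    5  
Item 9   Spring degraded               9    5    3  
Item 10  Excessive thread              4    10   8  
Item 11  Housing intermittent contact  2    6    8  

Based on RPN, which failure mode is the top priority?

RPN = Severity × Occurrence × Detection:
  Item 2: 5 × 8 × 5 = 200
  Item 3: 7 × 9 × 7 = 441
  Item 4: 9 × 4 × 3 = 108
  Item 5: 9 × 5 × 7 = 315
  Item 6: 7 × 10 × 6 = 420
  Item 7: 8 × 6 × 7 = 336
  Item 8: 3 × 5 × 4 = 60
  Item 9: 9 × 3 × 5 = 135
  Item 10: 4 × 8 × 10 = 320
  Item 11: 2 × 8 × 6 = 96
Highest RPN is 441 → Item 3.

Item 3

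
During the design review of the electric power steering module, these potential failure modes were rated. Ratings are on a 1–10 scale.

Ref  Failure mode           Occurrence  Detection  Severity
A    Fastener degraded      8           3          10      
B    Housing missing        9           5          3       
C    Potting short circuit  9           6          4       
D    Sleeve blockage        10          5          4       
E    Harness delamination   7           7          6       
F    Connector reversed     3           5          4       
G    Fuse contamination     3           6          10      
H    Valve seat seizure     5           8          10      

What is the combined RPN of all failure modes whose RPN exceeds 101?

1665

RPN = Severity × Occurrence × Detection:
  A: 10 × 8 × 3 = 240
  B: 3 × 9 × 5 = 135
  C: 4 × 9 × 6 = 216
  D: 4 × 10 × 5 = 200
  E: 6 × 7 × 7 = 294
  F: 4 × 3 × 5 = 60
  G: 10 × 3 × 6 = 180
  H: 10 × 5 × 8 = 400
RPN > 101: A (240), B (135), C (216), D (200), E (294), G (180), H (400).
Sum: 240 + 135 + 216 + 200 + 294 + 180 + 400 = 1665.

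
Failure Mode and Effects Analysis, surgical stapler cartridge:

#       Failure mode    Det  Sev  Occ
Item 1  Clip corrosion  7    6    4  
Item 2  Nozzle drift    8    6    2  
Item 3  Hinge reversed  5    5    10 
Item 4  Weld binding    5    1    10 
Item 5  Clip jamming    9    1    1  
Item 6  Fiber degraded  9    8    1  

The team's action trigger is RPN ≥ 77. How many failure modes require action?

3

RPN = Severity × Occurrence × Detection:
  Item 1: 6 × 4 × 7 = 168
  Item 2: 6 × 2 × 8 = 96
  Item 3: 5 × 10 × 5 = 250
  Item 4: 1 × 10 × 5 = 50
  Item 5: 1 × 1 × 9 = 9
  Item 6: 8 × 1 × 9 = 72
Modes with RPN ≥ 77: Item 1 (168), Item 2 (96), Item 3 (250) → 3.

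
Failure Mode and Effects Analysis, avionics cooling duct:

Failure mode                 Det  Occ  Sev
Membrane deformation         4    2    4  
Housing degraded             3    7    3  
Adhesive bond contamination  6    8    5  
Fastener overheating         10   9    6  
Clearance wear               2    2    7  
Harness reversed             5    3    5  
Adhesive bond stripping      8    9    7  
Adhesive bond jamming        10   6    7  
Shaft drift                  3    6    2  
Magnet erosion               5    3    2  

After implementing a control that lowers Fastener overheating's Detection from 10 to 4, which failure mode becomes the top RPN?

RPN = Severity × Occurrence × Detection:
  Membrane deformation: 4 × 2 × 4 = 32
  Housing degraded: 3 × 7 × 3 = 63
  Adhesive bond contamination: 5 × 8 × 6 = 240
  Fastener overheating: 6 × 9 × 10 = 540
  Clearance wear: 7 × 2 × 2 = 28
  Harness reversed: 5 × 3 × 5 = 75
  Adhesive bond stripping: 7 × 9 × 8 = 504
  Adhesive bond jamming: 7 × 6 × 10 = 420
  Shaft drift: 2 × 6 × 3 = 36
  Magnet erosion: 2 × 3 × 5 = 30
After action: Fastener overheating → 6 × 9 × 4 = 216.
Revised RPNs: Adhesive bond stripping=504, Adhesive bond jamming=420, Adhesive bond contamination=240, Fastener overheating=216, Harness reversed=75, Housing degraded=63, Shaft drift=36, Membrane deformation=32, Magnet erosion=30, Clearance wear=28.
Highest is now Adhesive bond stripping (504).

Adhesive bond stripping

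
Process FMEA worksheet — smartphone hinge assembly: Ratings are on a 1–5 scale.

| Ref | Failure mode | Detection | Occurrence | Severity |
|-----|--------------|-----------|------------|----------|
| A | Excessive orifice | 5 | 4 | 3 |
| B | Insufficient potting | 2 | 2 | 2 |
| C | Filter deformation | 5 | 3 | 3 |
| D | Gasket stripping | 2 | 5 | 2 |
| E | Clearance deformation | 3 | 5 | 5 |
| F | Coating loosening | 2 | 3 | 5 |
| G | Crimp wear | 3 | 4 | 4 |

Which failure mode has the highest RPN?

RPN = Severity × Occurrence × Detection:
  A: 3 × 4 × 5 = 60
  B: 2 × 2 × 2 = 8
  C: 3 × 3 × 5 = 45
  D: 2 × 5 × 2 = 20
  E: 5 × 5 × 3 = 75
  F: 5 × 3 × 2 = 30
  G: 4 × 4 × 3 = 48
Highest RPN is 75 → E.

E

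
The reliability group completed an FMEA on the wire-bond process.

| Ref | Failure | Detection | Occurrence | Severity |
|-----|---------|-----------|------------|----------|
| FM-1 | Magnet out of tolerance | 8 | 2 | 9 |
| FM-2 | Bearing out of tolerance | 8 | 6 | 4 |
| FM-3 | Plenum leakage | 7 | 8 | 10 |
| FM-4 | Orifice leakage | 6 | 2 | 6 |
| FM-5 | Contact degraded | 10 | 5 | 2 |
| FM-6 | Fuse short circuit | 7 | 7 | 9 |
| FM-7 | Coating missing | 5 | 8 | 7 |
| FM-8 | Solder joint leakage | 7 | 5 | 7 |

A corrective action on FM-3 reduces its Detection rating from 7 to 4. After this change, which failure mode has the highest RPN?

RPN = Severity × Occurrence × Detection:
  FM-1: 9 × 2 × 8 = 144
  FM-2: 4 × 6 × 8 = 192
  FM-3: 10 × 8 × 7 = 560
  FM-4: 6 × 2 × 6 = 72
  FM-5: 2 × 5 × 10 = 100
  FM-6: 9 × 7 × 7 = 441
  FM-7: 7 × 8 × 5 = 280
  FM-8: 7 × 5 × 7 = 245
After action: FM-3 → 10 × 8 × 4 = 320.
Revised RPNs: FM-6=441, FM-3=320, FM-7=280, FM-8=245, FM-2=192, FM-1=144, FM-5=100, FM-4=72.
Highest is now FM-6 (441).

FM-6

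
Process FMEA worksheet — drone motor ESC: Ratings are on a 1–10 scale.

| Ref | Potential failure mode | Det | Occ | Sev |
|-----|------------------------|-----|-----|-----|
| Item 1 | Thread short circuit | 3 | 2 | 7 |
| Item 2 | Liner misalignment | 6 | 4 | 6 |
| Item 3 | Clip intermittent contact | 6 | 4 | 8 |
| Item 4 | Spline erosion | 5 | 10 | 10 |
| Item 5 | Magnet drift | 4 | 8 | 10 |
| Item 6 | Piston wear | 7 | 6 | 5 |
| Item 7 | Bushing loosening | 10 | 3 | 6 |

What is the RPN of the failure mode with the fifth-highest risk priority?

RPN = Severity × Occurrence × Detection:
  Item 1: 7 × 2 × 3 = 42
  Item 2: 6 × 4 × 6 = 144
  Item 3: 8 × 4 × 6 = 192
  Item 4: 10 × 10 × 5 = 500
  Item 5: 10 × 8 × 4 = 320
  Item 6: 5 × 6 × 7 = 210
  Item 7: 6 × 3 × 10 = 180
Sorted descending: 500, 320, 210, 192, 180, 144, 42.
The fifth-highest RPN is 180 (Item 7).

180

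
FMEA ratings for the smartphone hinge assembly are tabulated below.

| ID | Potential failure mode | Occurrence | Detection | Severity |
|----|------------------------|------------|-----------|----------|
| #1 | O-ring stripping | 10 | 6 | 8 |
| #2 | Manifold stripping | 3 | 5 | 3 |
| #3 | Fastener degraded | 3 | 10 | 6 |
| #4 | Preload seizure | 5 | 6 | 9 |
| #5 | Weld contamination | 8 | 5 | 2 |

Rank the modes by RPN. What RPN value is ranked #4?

RPN = Severity × Occurrence × Detection:
  #1: 8 × 10 × 6 = 480
  #2: 3 × 3 × 5 = 45
  #3: 6 × 3 × 10 = 180
  #4: 9 × 5 × 6 = 270
  #5: 2 × 8 × 5 = 80
Sorted descending: 480, 270, 180, 80, 45.
The fourth-highest RPN is 80 (#5).

80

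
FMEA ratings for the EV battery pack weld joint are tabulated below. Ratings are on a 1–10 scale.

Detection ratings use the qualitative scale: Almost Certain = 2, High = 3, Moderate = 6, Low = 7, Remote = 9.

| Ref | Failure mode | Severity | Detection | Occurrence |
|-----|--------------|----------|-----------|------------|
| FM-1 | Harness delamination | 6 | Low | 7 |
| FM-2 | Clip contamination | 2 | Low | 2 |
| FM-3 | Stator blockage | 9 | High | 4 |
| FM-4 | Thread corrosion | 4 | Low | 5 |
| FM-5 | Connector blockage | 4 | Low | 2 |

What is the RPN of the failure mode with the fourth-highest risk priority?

56

RPN = Severity × Occurrence × Detection:
  FM-1: 6 × 7 × 7 = 294
  FM-2: 2 × 2 × 7 = 28
  FM-3: 9 × 4 × 3 = 108
  FM-4: 4 × 5 × 7 = 140
  FM-5: 4 × 2 × 7 = 56
Sorted descending: 294, 140, 108, 56, 28.
The fourth-highest RPN is 56 (FM-5).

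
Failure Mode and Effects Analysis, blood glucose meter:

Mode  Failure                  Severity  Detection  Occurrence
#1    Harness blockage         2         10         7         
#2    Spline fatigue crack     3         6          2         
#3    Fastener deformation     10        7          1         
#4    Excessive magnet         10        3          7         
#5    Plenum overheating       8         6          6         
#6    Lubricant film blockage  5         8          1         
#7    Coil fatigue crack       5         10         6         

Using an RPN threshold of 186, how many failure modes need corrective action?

3

RPN = Severity × Occurrence × Detection:
  #1: 2 × 7 × 10 = 140
  #2: 3 × 2 × 6 = 36
  #3: 10 × 1 × 7 = 70
  #4: 10 × 7 × 3 = 210
  #5: 8 × 6 × 6 = 288
  #6: 5 × 1 × 8 = 40
  #7: 5 × 6 × 10 = 300
Modes with RPN ≥ 186: #4 (210), #5 (288), #7 (300) → 3.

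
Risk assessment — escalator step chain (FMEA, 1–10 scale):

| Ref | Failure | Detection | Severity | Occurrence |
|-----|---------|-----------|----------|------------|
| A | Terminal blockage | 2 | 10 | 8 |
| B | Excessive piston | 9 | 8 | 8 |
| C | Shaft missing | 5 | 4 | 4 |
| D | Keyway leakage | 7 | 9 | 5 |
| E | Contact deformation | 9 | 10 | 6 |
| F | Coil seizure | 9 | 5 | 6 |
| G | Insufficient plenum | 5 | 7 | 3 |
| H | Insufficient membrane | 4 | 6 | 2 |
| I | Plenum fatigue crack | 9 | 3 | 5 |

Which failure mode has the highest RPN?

B

RPN = Severity × Occurrence × Detection:
  A: 10 × 8 × 2 = 160
  B: 8 × 8 × 9 = 576
  C: 4 × 4 × 5 = 80
  D: 9 × 5 × 7 = 315
  E: 10 × 6 × 9 = 540
  F: 5 × 6 × 9 = 270
  G: 7 × 3 × 5 = 105
  H: 6 × 2 × 4 = 48
  I: 3 × 5 × 9 = 135
Highest RPN is 576 → B.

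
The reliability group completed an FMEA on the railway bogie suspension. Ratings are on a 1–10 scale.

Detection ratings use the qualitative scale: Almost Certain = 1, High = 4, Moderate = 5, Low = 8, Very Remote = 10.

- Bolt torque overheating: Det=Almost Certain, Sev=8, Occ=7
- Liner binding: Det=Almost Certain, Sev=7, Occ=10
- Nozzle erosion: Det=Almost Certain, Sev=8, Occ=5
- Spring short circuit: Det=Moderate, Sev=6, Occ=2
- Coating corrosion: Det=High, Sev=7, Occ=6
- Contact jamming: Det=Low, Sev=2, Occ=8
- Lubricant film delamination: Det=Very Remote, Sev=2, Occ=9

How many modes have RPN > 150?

RPN = Severity × Occurrence × Detection:
  Bolt torque overheating: 8 × 7 × 1 = 56
  Liner binding: 7 × 10 × 1 = 70
  Nozzle erosion: 8 × 5 × 1 = 40
  Spring short circuit: 6 × 2 × 5 = 60
  Coating corrosion: 7 × 6 × 4 = 168
  Contact jamming: 2 × 8 × 8 = 128
  Lubricant film delamination: 2 × 9 × 10 = 180
Modes with RPN > 150: Coating corrosion (168), Lubricant film delamination (180) → 2.

2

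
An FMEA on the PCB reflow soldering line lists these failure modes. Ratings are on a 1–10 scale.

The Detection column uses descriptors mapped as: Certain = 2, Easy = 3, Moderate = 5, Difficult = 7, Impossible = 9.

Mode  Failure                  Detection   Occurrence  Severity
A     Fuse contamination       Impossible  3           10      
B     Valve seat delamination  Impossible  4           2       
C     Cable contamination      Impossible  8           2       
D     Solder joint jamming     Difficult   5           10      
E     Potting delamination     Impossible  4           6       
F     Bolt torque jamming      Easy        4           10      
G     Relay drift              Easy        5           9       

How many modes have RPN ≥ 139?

4

RPN = Severity × Occurrence × Detection:
  A: 10 × 3 × 9 = 270
  B: 2 × 4 × 9 = 72
  C: 2 × 8 × 9 = 144
  D: 10 × 5 × 7 = 350
  E: 6 × 4 × 9 = 216
  F: 10 × 4 × 3 = 120
  G: 9 × 5 × 3 = 135
Modes with RPN ≥ 139: A (270), C (144), D (350), E (216) → 4.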